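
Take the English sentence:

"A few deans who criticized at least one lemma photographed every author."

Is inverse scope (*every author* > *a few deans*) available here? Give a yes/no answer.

Although the sentence contains a relative clause (*who criticized at least one lemma*), *every author* is outside it, in the matrix VP.
Since no island is crossed, the inverse ordering is licensed alongside surface scope.
The sentence is scopally ambiguous between *a few deans* > *every author* and *every author* > *a few deans*.

Yes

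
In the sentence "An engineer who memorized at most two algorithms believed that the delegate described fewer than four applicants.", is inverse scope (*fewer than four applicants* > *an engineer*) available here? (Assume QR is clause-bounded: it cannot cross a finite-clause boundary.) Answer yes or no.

*fewer than four applicants* sits inside the finite complement clause *that the delegate described fewer than four applicants*.
With QR restricted to its own tensed clause, the embedded quantifier cannot reach a matrix scope position.
*fewer than four applicants* is confined to the island and cannot take scope over *an engineer*.
(Only the surface reading survives: one fixed engineer with respect to all the relevant applicants.)

No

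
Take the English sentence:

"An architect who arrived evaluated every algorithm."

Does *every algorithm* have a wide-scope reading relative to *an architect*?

Yes

*every algorithm* sits in the matrix clause, not in the relative clause on *an architect*.
No island intervenes, so both surface and inverse scope are derivable.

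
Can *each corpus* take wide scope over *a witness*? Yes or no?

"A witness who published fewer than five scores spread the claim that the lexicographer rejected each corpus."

No

*each corpus* is embedded in the complex NP *the claim that the lexicographer rejected each corpus*.
Since the clause is the complement of a nominal head, the CNPC blocks scope extraction.
So *each corpus* cannot raise to a position above *a witness*.
(Only the surface reading survives: one fixed witness with respect to all the relevant corpora.)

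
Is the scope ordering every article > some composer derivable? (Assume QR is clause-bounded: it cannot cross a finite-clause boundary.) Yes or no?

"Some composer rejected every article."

Yes

Both DPs are arguments of the same predicate; there is no clause or island boundary between them.
Nothing blocks QR of the lower DP to a position above the higher one, so inverse scope is available.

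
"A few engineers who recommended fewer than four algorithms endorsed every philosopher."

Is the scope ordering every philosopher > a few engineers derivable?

Yes

*every philosopher* is a matrix argument; only *a few engineers* is modified by the relative clause *who recommended fewer than four algorithms*, so the RC island is irrelevant to the target quantifier.
No island intervenes, so both surface and inverse scope are derivable.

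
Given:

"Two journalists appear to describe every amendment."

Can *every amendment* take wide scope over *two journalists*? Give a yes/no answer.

Raising constructions are monoclausal for scope purposes; *every amendment* is not separated from *two journalists* by any island.
Ordinary QR to a clause-peripheral position gives the wide-scope LF for the lower DP.

Yes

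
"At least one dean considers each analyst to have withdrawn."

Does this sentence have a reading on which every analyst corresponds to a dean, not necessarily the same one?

The described interpretation is the *each analyst* > *at least one dean* scoping.
This is an ECM construction: *each analyst* is the infinitival subject, Case-marked by the matrix verb, and the infinitive is transparent for QR.
Clause-internal QR can adjoin the lower DP above the subject, yielding the inverse reading.
Both orderings are possible: *at least one dean* > *each analyst* and *each analyst* > *at least one dean*.

Yes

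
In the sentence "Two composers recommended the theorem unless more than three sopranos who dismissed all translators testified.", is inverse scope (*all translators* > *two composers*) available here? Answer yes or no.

The target quantifier *all translators* is part of the relative clause *who dismissed all translators*, which is itself inside the adjunct *unless more than three sopranos who dismissed all translators testified*.
The quantifier would have to escape first the RC and then the adjunct — two independent island violations.
There is no licit LF on which *all translators* c-commands *two composers*.

No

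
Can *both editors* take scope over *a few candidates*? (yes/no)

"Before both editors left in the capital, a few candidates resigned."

The target quantifier *both editors* is part of the adjunct clause *before both editors left in the capital*.
The adjunct-island constraint bars QR out of an adverbial clause.
*both editors* is confined to the island and cannot take scope over *a few candidates*.

No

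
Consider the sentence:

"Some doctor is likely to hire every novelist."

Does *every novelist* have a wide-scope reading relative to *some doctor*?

Yes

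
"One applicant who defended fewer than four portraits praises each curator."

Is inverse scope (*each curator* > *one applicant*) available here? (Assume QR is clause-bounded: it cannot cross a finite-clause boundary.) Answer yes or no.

Yes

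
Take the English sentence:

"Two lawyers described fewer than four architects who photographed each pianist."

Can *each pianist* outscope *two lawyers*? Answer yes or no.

Structurally, *each pianist* is inside the relative clause *who photographed each pianist* modifying *fewer than four architects*.
Quantifiers inside a relative clause are trapped there; the RC boundary blocks QR.
Hence only narrow scope for *each pianist* (under *two lawyers*) survives.

No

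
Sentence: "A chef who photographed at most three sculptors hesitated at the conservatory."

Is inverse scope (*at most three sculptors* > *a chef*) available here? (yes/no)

*at most three sculptors* occurs within the relative clause *who photographed at most three sculptors*.
The relative clause forms an island for QR, so the quantifier is confined to the head noun's restrictor.
*at most three sculptors* is confined to the island and cannot take scope over *a chef*.

No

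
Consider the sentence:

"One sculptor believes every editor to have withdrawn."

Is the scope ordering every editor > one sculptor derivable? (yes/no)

*every editor* is an ECM subject; ECM complements are not islands, and the embedded quantifier may take matrix scope.
Nothing blocks QR of the lower DP to a position above the higher one, so inverse scope is available.
So *every editor* > *one sculptor* is among the available readings.

Yes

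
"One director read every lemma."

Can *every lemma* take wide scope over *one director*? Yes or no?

Yes

Both DPs are arguments of the same predicate; there is no clause or island boundary between them.
With no island boundary between them, the object can take inverse scope over the subject via ordinary QR within the clause.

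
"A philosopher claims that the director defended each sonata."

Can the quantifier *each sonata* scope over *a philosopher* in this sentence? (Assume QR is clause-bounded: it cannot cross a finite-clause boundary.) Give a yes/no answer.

No

*each sonata* is embedded in the finite complement clause *that the director defended each sonata*.
Finite CP is the ceiling for QR here, by assumption.
The inverse ordering *each sonata* > *a philosopher* is therefore underivable.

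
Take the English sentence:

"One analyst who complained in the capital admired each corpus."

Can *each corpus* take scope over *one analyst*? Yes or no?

Yes

The relative clause *who complained in the capital* modifies *one analyst*, but *each corpus* is not inside that relative clause — it is an argument of the matrix verb.
With no island boundary between them, the object can take inverse scope over the subject via ordinary QR within the clause.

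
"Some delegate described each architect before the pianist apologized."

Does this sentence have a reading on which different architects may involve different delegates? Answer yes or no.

Yes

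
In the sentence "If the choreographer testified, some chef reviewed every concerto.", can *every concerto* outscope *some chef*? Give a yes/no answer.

Yes

The adjunct clause does not contain *every concerto*, which is the matrix object.
Since no island is crossed, the inverse ordering is licensed alongside surface scope.
So *every concerto* > *some chef* is among the available readings.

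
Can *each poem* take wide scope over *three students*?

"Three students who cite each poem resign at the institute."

Structurally, *each poem* is inside the relative clause *who cite each poem*.
Relative clauses block scope extraction: QR cannot target a position outside the modified NP.
So *each poem* cannot raise high enough to outscope *three students*; only the surface ordering *three students* > *each poem* is available.

No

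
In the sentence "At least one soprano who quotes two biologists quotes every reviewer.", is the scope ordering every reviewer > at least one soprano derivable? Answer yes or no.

Yes

*every reviewer* sits in the matrix clause, not in the relative clause on *at least one soprano*.
Since no island is crossed, the inverse ordering is licensed alongside surface scope.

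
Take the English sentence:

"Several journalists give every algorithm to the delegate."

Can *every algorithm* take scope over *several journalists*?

*every algorithm* and *several journalists* are in the same minimal clause.
Clause-internal QR can adjoin the lower DP above the subject, yielding the inverse reading.

Yes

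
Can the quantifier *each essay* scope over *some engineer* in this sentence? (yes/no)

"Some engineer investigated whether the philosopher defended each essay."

No

*each essay* occurs within the embedded question *whether the philosopher defended each essay*.
An indirect question is a wh-island; the filled [Spec,CP] blocks QR across the CP edge.
Hence only narrow scope for *each essay* (under *some engineer*) survives.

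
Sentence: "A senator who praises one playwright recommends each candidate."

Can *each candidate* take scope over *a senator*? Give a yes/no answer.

Yes

The relative clause *who praises one playwright* modifies *a senator*, but *each candidate* is not inside that relative clause — it is an argument of the matrix verb.
No island intervenes, so both surface and inverse scope are derivable.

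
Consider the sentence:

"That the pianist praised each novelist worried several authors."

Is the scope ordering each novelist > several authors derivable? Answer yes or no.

*each novelist* is embedded in the sentential subject *that the pianist praised each novelist*.
Subjects — clausal subjects included — are islands for extraction, and QR is no exception.
The ordering *each novelist* > *several authors* is therefore underivable.

No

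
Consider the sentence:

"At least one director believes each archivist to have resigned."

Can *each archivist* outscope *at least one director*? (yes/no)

*each archivist* is an ECM subject; ECM complements are not islands, and the embedded quantifier may take matrix scope.
Since no island is crossed, the inverse ordering is licensed alongside surface scope.

Yes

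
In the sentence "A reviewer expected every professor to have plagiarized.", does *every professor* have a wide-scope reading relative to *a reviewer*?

Yes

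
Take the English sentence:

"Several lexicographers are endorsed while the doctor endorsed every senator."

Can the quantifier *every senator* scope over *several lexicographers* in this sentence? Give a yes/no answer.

No

Structurally, *every senator* is inside the adjunct clause *while the doctor endorsed every senator*.
The adjunct-island constraint bars QR out of an adverbial clause.
So *every senator* cannot raise to a position above *several lexicographers*.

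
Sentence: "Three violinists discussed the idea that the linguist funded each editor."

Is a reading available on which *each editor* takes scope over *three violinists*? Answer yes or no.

*each editor* sits inside the complex NP *the idea that the linguist funded each editor*.
The Complex NP Constraint bars QR out of the complement clause of a noun.
*each editor* > *three violinists* would require crossing that boundary, which is illicit.

No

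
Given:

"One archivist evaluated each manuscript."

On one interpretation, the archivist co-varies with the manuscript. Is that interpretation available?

The described interpretation is the *each manuscript* > *one archivist* scoping.
*one archivist* and *each manuscript* are co-arguments of the matrix verb, with nothing but a clause-internal boundary between them.
Since no island is crossed, the inverse ordering is licensed alongside surface scope.

Yes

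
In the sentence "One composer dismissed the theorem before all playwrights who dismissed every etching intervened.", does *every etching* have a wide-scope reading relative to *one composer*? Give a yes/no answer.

No

The target quantifier *every etching* is part of the relative clause *who dismissed every etching*, which is itself inside the adjunct *before all playwrights who dismissed every etching intervened*.
Even if one barrier were somehow void, the other would still block QR.
*every etching* > *one composer* would require crossing that boundary, which is illicit.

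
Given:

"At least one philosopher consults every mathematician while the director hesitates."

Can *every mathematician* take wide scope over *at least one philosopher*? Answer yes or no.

The adjunct clause does not contain *every mathematician*, which is the matrix object.
Since no island is crossed, the inverse ordering is licensed alongside surface scope.
So *every mathematician* > *at least one philosopher* is among the available readings.

Yes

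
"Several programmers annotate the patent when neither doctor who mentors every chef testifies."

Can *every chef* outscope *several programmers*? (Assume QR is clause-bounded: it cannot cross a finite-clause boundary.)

*every chef* occurs within the relative clause *who mentors every chef*, which is itself inside the adjunct *when neither doctor who mentors every chef testifies*.
The quantifier would have to escape first the RC and then the adjunct — two independent island violations.
*every chef* > *several programmers* would require crossing that boundary, which is illicit.

No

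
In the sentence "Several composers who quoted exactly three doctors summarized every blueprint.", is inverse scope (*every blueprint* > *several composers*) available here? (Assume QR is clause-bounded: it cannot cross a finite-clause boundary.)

Although the sentence contains a relative clause (*who quoted exactly three doctors*), *every blueprint* is outside it, in the matrix VP.
Clause-internal QR can adjoin the lower DP above the subject, yielding the inverse reading.
So *every blueprint* > *several composers* is among the available readings.

Yes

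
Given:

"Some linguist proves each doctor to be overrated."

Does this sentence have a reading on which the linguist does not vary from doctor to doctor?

The paraphrase describes the scope ordering *some linguist* > *each doctor*.
Nothing needs to raise for *some linguist* > *each doctor*, so no island constraint is at stake.

Yes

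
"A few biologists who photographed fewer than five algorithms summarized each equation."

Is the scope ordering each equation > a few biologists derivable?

Yes

Although the sentence contains a relative clause (*who photographed fewer than five algorithms*), *each equation* is outside it, in the matrix VP.
With no island boundary between them, the object can take inverse scope over the subject via ordinary QR within the clause.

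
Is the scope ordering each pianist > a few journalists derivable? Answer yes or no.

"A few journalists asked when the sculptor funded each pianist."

The DP *each pianist* is contained in the embedded question *when the sculptor funded each pianist*.
Embedded wh-clauses are opaque for QR, so the quantifier stays inside the question.
There is no licit LF on which *each pianist* c-commands *a few journalists*.

No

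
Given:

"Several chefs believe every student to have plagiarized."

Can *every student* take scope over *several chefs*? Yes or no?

*every student* is an ECM subject; ECM complements are not islands, and the embedded quantifier may take matrix scope.
QR within a single clause is free, so the lower quantifier may take scope over the higher one.
Both orderings are possible: *several chefs* > *every student* and *every student* > *several chefs*.

Yes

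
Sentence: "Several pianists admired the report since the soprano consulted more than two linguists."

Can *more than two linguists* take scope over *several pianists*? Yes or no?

No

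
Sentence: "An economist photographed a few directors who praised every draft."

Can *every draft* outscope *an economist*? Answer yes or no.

No

The target quantifier *every draft* is part of the relative clause *who praised every draft* modifying *a few directors*.
Relative clauses block scope extraction: QR cannot target a position outside the modified NP.
So *every draft* cannot raise high enough to outscope *an economist*; only the surface ordering *an economist* > *every draft* is available.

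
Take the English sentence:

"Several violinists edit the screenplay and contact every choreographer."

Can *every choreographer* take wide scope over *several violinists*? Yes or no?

No

Structurally, *every choreographer* is inside one conjunct of the coordinate structure (*contact every choreographer*).
The Coordinate Structure Constraint blocks movement (including QR) out of a single conjunct.
Hence only narrow scope for *every choreographer* (under *several violinists*) survives.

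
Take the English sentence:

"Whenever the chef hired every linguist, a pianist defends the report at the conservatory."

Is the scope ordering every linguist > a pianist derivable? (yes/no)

No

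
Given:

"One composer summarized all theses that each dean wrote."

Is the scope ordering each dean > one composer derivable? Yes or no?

No

*each dean* is embedded in the relative clause *that each dean wrote* modifying *all theses*.
Quantifiers inside a relative clause are trapped there; the RC boundary blocks QR.
So *each dean* cannot raise to a position above *one composer*.
(Only the surface reading survives: one fixed composer with respect to all the relevant deans.)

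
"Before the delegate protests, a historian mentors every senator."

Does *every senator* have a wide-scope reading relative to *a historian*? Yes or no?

Yes

The adjunct island is irrelevant here — *every senator* and *a historian* are both in the matrix clause.
With no island boundary between them, the object can take inverse scope over the subject via ordinary QR within the clause.
Both orderings are possible: *a historian* > *every senator* and *every senator* > *a historian*.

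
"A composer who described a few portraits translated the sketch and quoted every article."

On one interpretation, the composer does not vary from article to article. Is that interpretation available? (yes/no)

Yes

This is the *a composer* > *every article* reading.
That is the surface-scope ordering, which is always one of the available readings — island constraints only ever restrict inverse scope.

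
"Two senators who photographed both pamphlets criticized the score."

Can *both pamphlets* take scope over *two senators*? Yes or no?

*both pamphlets* sits inside the relative clause *who photographed both pamphlets*.
QR out of a relative clause is ruled out by the relative-clause island constraint.
*both pamphlets* > *two senators* would require crossing that boundary, which is illicit.

No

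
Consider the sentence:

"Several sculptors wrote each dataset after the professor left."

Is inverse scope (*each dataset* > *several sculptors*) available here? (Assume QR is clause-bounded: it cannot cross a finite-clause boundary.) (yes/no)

Yes

The adjunct clause does not contain *each dataset*, which is the matrix object.
Ordinary QR to a clause-peripheral position gives the wide-scope LF for the lower DP.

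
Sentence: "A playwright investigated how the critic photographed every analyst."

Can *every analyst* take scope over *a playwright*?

The target quantifier *every analyst* is part of the embedded question *how the critic photographed every analyst*.
The wh-island constraint blocks QR out of an embedded interrogative.
Hence only narrow scope for *every analyst* (under *a playwright*) survives.
(Only the surface reading survives: one fixed playwright with respect to all the relevant analysts.)

No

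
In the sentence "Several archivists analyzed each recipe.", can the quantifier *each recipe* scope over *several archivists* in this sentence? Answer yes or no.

Yes

Both DPs are arguments of the same predicate; there is no clause or island boundary between them.
Ordinary QR to a clause-peripheral position gives the wide-scope LF for the lower DP.
Both orderings are possible: *several archivists* > *each recipe* and *each recipe* > *several archivists*.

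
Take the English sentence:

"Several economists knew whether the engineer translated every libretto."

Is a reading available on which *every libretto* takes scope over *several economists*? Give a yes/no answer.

No

*every libretto* occurs within the embedded question *whether the engineer translated every libretto*.
QR across an interrogative CP boundary is ruled out as a wh-island violation.
Hence only narrow scope for *every libretto* (under *several economists*) survives.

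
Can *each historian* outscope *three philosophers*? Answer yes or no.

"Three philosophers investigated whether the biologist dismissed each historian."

No

The target quantifier *each historian* is part of the embedded question *whether the biologist dismissed each historian*.
An indirect question is a wh-island; the filled [Spec,CP] blocks QR across the CP edge.
There is no licit LF on which *each historian* c-commands *three philosophers*.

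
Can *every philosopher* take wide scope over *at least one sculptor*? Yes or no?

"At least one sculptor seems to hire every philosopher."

The matrix predicate is a raising verb, whose infinitival complement is not a scope island — *every philosopher* can QR into the matrix clause.
QR within a single clause is free, so the lower quantifier may take scope over the higher one.

Yes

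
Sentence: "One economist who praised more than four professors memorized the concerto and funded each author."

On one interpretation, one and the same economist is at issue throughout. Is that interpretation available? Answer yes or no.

The described interpretation is the *one economist* > *each author* scoping.
Surface scope (*one economist* > *each author*) is always derivable; islands only block QR, not in-situ interpretation.

Yes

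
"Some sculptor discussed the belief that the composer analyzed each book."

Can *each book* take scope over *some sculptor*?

*each book* sits inside the complex NP *the belief that the composer analyzed each book*.
Since the clause is the complement of a nominal head, the CNPC blocks scope extraction.
The inverse ordering *each book* > *some sculptor* is therefore underivable.
(Only the surface reading survives: one fixed sculptor with respect to all the relevant books.)

No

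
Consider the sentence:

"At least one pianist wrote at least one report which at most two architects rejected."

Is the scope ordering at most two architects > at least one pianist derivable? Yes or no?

No

The target quantifier *at most two architects* is part of the relative clause *which at most two architects rejected* modifying *at least one report*.
Relative clauses block scope extraction: QR cannot target a position outside the modified NP.
*at most two architects* > *at least one pianist* would require crossing that boundary, which is illicit.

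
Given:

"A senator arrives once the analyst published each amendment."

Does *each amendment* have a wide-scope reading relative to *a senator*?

No

*each amendment* is embedded in the adjunct clause *once the analyst published each amendment*.
Adjunct clauses are scope islands: a quantifier inside an adjunct cannot raise into the matrix clause.
So the wide-scope reading for *each amendment* is blocked.
(Only the surface reading survives: one fixed senator with respect to all the relevant amendments.)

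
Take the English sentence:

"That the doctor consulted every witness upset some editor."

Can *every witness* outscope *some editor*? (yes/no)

No

The DP *every witness* is contained in the sentential subject *that the doctor consulted every witness*.
Sentential subjects are islands: a quantifier inside the subject clause cannot raise over the matrix predicate.
*every witness* > *some editor* would require crossing that boundary, which is illicit.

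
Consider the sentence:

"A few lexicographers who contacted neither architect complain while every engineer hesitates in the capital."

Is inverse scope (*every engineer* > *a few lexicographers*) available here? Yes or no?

No

The target quantifier *every engineer* is part of the adjunct clause *while every engineer hesitates in the capital*.
Adverbial clauses are not L-marked, so they are barriers for QR — the quantifier cannot escape the adjunct.
So *every engineer* cannot raise high enough to outscope *a few lexicographers*; only the surface ordering *a few lexicographers* > *every engineer* is available.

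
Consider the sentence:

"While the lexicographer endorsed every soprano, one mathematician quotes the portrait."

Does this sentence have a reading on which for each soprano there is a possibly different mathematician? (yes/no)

No

That reading corresponds to *every soprano* > *one mathematician*.
*every soprano* occurs within the adjunct clause *while the lexicographer endorsed every soprano*.
Adjunct clauses are scope islands: a quantifier inside an adjunct cannot raise into the matrix clause.
The ordering *every soprano* > *one mathematician* is therefore underivable.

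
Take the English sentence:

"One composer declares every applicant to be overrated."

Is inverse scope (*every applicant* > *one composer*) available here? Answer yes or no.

Yes

The ECM infinitive is scope-transparent — *every applicant* is free to raise above *one composer*.
Clause-internal QR can adjoin the lower DP above the subject, yielding the inverse reading.
So *every applicant* > *one composer* is among the available readings.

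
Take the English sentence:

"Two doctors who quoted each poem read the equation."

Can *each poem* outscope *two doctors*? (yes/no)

*each poem* is embedded in the relative clause *who quoted each poem*.
QR out of a relative clause is ruled out by the relative-clause island constraint.
So *each poem* cannot raise to a position above *two doctors*.

No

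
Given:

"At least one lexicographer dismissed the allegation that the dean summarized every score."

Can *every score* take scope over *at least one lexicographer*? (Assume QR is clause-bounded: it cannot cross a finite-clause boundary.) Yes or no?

The DP *every score* is contained in the complex NP *the allegation that the dean summarized every score*.
Noun-complement clauses are scope islands (the Complex NP Constraint): a quantifier inside one cannot scope into the matrix.
Hence only narrow scope for *every score* (under *at least one lexicographer*) survives.
(Only the surface reading survives: one fixed lexicographer with respect to all the relevant scores.)

No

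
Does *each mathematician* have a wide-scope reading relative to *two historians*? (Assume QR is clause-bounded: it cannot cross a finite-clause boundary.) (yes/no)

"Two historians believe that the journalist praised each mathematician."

No

The DP *each mathematician* is contained in the finite complement clause *that the journalist praised each mathematician*.
Given the clause-boundedness assumption, QR cannot cross the finite CP into the matrix.
*each mathematician* > *two historians* would require crossing that boundary, which is illicit.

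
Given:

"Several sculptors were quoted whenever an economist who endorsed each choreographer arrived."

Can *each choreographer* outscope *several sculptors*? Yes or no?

No

*each choreographer* is embedded in the relative clause *who endorsed each choreographer*, which is itself inside the adjunct *whenever an economist who endorsed each choreographer arrived*.
The quantifier would have to escape first the RC and then the adjunct — two independent island violations.
There is no licit LF on which *each choreographer* c-commands *several sculptors*.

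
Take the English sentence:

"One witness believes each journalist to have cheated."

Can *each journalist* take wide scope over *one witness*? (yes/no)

*each journalist* is the subject of an ECM infinitive — the infinitival complement of an ECM verb is not a scope island, so *each journalist* can raise into the matrix clause.
Nothing blocks QR of the lower DP to a position above the higher one, so inverse scope is available.

Yes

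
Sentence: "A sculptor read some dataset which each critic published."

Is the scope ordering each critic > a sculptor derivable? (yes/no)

No

The target quantifier *each critic* is part of the relative clause *which each critic published* modifying *some dataset*.
The relative clause forms an island for QR, so the quantifier is confined to the head noun's restrictor.
Hence only narrow scope for *each critic* (under *a sculptor*) survives.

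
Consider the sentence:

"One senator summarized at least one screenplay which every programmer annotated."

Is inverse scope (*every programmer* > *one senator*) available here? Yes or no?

No

*every programmer* sits inside the relative clause *which every programmer annotated* modifying *at least one screenplay*.
Quantifiers inside a relative clause are trapped there; the RC boundary blocks QR.
The inverse ordering *every programmer* > *one senator* is therefore underivable.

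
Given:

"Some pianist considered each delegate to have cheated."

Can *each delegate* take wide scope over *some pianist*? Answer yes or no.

This is an ECM construction: *each delegate* is the infinitival subject, Case-marked by the matrix verb, and the infinitive is transparent for QR.
Since no island is crossed, the inverse ordering is licensed alongside surface scope.
Both orderings are possible: *some pianist* > *each delegate* and *each delegate* > *some pianist*.

Yes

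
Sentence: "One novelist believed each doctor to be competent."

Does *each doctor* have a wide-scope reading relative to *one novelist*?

Yes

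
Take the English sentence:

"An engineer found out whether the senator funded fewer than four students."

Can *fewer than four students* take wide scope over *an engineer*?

*fewer than four students* is embedded in the embedded question *whether the senator funded fewer than four students*.
Embedded questions are wh-islands: a quantifier inside an indirect question cannot QR into the matrix clause.
There is no licit LF on which *fewer than four students* c-commands *an engineer*.
(Only the surface reading survives: one fixed engineer with respect to all the relevant students.)

No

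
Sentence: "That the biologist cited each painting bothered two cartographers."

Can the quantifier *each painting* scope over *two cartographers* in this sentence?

*each painting* is embedded in the sentential subject *that the biologist cited each painting*.
The subject-island constraint blocks QR out of a clausal subject.
So the wide-scope reading for *each painting* is blocked.

No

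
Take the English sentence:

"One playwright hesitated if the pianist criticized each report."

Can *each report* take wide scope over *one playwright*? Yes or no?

The DP *each report* is contained in the adjunct clause *if the pianist criticized each report*.
Adverbial clauses are not L-marked, so they are barriers for QR — the quantifier cannot escape the adjunct.
So the wide-scope reading for *each report* is blocked.

No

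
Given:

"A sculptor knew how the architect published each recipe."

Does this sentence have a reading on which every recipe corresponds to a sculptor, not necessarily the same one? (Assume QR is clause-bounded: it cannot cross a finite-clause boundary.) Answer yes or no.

No

That reading corresponds to *each recipe* > *a sculptor*.
*each recipe* is embedded in the embedded question *how the architect published each recipe*.
An indirect question is a wh-island; the filled [Spec,CP] blocks QR across the CP edge.
Hence only narrow scope for *each recipe* (under *a sculptor*) survives.
(Only the surface reading survives: one fixed sculptor with respect to all the relevant recipes.)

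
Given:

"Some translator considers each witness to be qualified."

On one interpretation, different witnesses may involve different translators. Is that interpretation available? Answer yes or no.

Yes

The paraphrase describes the scope ordering *each witness* > *some translator*.
This is an ECM construction: *each witness* is the infinitival subject, Case-marked by the matrix verb, and the infinitive is transparent for QR.
With no island boundary between them, the object can take inverse scope over the subject via ordinary QR within the clause.
So *each witness* > *some translator* is among the available readings.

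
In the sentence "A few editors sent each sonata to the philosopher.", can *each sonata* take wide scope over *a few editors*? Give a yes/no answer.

Both DPs are arguments of the same predicate; there is no clause or island boundary between them.
Clause-internal QR can adjoin the lower DP above the subject, yielding the inverse reading.

Yes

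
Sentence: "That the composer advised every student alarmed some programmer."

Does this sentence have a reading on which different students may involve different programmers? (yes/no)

The described interpretation is the *every student* > *some programmer* scoping.
The DP *every student* is contained in the sentential subject *that the composer advised every student*.
Sentential subjects are islands: a quantifier inside the subject clause cannot raise over the matrix predicate.
So *every student* cannot raise to a position above *some programmer*.

No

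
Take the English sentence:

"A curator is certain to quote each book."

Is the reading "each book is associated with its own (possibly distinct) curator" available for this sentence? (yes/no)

That reading corresponds to *each book* > *a curator*.
*each book* is the object of the infinitival complement of a raising predicate; raising infinitives are transparent for QR, so the two DPs are in effect clausemates.
QR within a single clause is free, so the lower quantifier may take scope over the higher one.
The sentence is scopally ambiguous between *a curator* > *each book* and *each book* > *a curator*.

Yes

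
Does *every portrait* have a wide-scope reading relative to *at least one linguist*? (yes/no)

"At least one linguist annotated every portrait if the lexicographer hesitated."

Yes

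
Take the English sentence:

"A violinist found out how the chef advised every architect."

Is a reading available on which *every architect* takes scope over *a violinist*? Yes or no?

No

*every architect* is embedded in the embedded question *how the chef advised every architect*.
Embedded questions are wh-islands: a quantifier inside an indirect question cannot QR into the matrix clause.
So *every architect* cannot raise to a position above *a violinist*.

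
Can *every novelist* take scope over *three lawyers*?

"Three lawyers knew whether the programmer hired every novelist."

No

*every novelist* sits inside the embedded question *whether the programmer hired every novelist*.
An indirect question is a wh-island; the filled [Spec,CP] blocks QR across the CP edge.
So the wide-scope reading for *every novelist* is blocked.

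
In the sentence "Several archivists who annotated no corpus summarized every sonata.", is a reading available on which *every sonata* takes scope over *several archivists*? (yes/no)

Yes

The RC *who annotated no corpus* is an island, but *every sonata* is not inside it — it is the matrix object, a clausemate of *several archivists*.
With no island boundary between them, the object can take inverse scope over the subject via ordinary QR within the clause.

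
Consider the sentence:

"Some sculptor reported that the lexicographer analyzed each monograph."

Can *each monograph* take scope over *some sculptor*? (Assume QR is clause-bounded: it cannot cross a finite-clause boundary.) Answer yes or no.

No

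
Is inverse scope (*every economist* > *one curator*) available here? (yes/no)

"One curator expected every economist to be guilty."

ECM infinitives lack a CP barrier, so *every economist* can QR over the matrix subject *one curator*.
Since no island is crossed, the inverse ordering is licensed alongside surface scope.

Yes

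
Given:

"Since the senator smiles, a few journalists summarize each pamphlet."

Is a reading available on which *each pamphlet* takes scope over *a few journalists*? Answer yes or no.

Yes

The adjunct clause does not contain *each pamphlet*, which is the matrix object.
Clause-internal QR can adjoin the lower DP above the subject, yielding the inverse reading.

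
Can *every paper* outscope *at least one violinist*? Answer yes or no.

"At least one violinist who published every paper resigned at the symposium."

*every paper* occurs within the relative clause *who published every paper*.
The relative clause forms an island for QR, so the quantifier is confined to the head noun's restrictor.
So the wide-scope reading for *every paper* is blocked.

No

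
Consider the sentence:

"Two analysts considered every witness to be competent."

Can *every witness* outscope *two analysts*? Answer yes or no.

Yes

*every witness* is the subject of an ECM infinitive — the infinitival complement of an ECM verb is not a scope island, so *every witness* can raise into the matrix clause.
Ordinary QR to a clause-peripheral position gives the wide-scope LF for the lower DP.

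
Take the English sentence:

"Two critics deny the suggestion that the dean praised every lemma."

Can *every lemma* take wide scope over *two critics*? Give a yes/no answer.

The target quantifier *every lemma* is part of the complex NP *the suggestion that the dean praised every lemma*.
The Complex NP Constraint bars QR out of the complement clause of a noun.
There is no licit LF on which *every lemma* c-commands *two critics*.

No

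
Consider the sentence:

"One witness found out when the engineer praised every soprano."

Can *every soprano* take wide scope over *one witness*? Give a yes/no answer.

No

*every soprano* occurs within the embedded question *when the engineer praised every soprano*.
Embedded questions are wh-islands: a quantifier inside an indirect question cannot QR into the matrix clause.
There is no licit LF on which *every soprano* c-commands *one witness*.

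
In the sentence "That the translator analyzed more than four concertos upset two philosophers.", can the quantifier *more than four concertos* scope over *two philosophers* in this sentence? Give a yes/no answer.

*more than four concertos* sits inside the sentential subject *that the translator analyzed more than four concertos*.
The subject-island constraint blocks QR out of a clausal subject.
*more than four concertos* is confined to the island and cannot take scope over *two philosophers*.

No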